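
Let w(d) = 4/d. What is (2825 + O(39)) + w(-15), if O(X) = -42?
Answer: 41741/15 ≈ 2782.7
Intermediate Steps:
(2825 + O(39)) + w(-15) = (2825 - 42) + 4/(-15) = 2783 + 4*(-1/15) = 2783 - 4/15 = 41741/15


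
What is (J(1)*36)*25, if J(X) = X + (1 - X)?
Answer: 900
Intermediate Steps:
J(X) = 1
(J(1)*36)*25 = (1*36)*25 = 36*25 = 900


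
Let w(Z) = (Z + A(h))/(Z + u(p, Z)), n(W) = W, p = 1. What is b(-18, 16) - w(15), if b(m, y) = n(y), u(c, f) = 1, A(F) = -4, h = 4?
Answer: 245/16 ≈ 15.313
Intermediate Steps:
b(m, y) = y
w(Z) = (-4 + Z)/(1 + Z) (w(Z) = (Z - 4)/(Z + 1) = (-4 + Z)/(1 + Z))
b(-18, 16) - w(15) = 16 - (-4 + 15)/(1 + 15) = 16 - 11/16 = 245/16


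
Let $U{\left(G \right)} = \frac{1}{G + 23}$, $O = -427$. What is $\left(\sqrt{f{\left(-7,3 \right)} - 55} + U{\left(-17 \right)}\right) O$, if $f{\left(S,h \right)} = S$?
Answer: $- \frac{427}{6} - 427 i \sqrt{62} \approx -71.167 - 3362.2 i$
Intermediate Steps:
$U{\left(G \right)} = \frac{1}{23 + G}$
$\left(\sqrt{f{\left(-7,3 \right)} - 55} + U{\left(-17 \right)}\right) O = \left(\sqrt{-7 - 55} + \frac{1}{23 - 17}\right) \left(-427\right) = \left(\sqrt{-62} + \frac{1}{6}\right) \left(-427\right) = \left(i \sqrt{62} + \frac{1}{6}\right) \left(-427\right) = \left(\frac{1}{6} + i \sqrt{62}\right) \left(-427\right) = - \frac{427}{6} - 427 i \sqrt{62}$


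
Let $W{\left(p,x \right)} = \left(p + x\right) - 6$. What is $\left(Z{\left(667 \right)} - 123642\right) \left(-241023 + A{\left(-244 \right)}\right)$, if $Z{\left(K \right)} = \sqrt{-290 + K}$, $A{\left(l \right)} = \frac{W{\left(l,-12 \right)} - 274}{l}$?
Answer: $\frac{1817817943698}{61} - \frac{14702269 \sqrt{377}}{61} \approx 2.9796 \cdot 10^{10}$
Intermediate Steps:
$W{\left(p,x \right)} = -6 + p + x$
$A{\left(l \right)} = \frac{-292 + l}{l}$ ($A{\left(l \right)} = \frac{\left(-6 + l - 12\right) - 274}{l} = \frac{\left(-18 + l\right) - 274}{l} = \frac{-292 + l}{l}$)
$\left(Z{\left(667 \right)} - 123642\right) \left(-241023 + A{\left(-244 \right)}\right) = \left(\sqrt{-290 + 667} - 123642\right) \left(-241023 + \frac{-292 - 244}{-244}\right) = \left(\sqrt{377} - 123642\right) \left(-241023 - - \frac{134}{61}\right) = \left(-123642 + \sqrt{377}\right) \left(-241023 + \frac{134}{61}\right) = \left(-123642 + \sqrt{377}\right) \left(- \frac{14702269}{61}\right) = \frac{1817817943698}{61} - \frac{14702269 \sqrt{377}}{61}$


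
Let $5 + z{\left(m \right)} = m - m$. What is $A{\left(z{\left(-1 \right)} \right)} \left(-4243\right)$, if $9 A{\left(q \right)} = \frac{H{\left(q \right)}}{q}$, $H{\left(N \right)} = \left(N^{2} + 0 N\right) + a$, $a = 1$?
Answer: $\frac{110318}{45} \approx 2451.5$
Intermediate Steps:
$H{\left(N \right)} = 1 + N^{2}$ ($H{\left(N \right)} = \left(N^{2} + 0 N\right) + 1 = \left(N^{2} + 0\right) + 1 = N^{2} + 1 = 1 + N^{2}$)
$z{\left(m \right)} = -5$ ($z{\left(m \right)} = -5 + \left(m - m\right) = -5 + 0 = -5$)
$A{\left(q \right)} = \frac{1 + q^{2}}{9 q}$ ($A{\left(q \right)} = \frac{\left(1 + q^{2}\right) \frac{1}{q}}{9} = \frac{\frac{1}{q} \left(1 + q^{2}\right)}{9} = \frac{1 + q^{2}}{9 q}$)
$A{\left(z{\left(-1 \right)} \right)} \left(-4243\right) = \frac{1 + \left(-5\right)^{2}}{9 \left(-5\right)} \left(-4243\right) = \frac{1}{9} \left(- \frac{1}{5}\right) \left(1 + 25\right) \left(-4243\right) = \frac{1}{9} \left(- \frac{1}{5}\right) 26 \left(-4243\right) = \left(- \frac{26}{45}\right) \left(-4243\right) = \frac{110318}{45}$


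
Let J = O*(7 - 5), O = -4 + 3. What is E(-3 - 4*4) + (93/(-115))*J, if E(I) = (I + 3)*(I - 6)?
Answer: 46186/115 ≈ 401.62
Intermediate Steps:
O = -1
E(I) = (-6 + I)*(3 + I) (E(I) = (3 + I)*(-6 + I) = (-6 + I)*(3 + I))
J = -2 (J = -(7 - 5) = -1*2 = -2)
E(-3 - 4*4) + (93/(-115))*J = (-18 + (-3 - 4*4)² - 3*(-3 - 4*4)) + (93/(-115))*(-2) = (-18 + (-3 - 16)² - 3*(-3 - 16)) + (93*(-1/115))*(-2) = (-18 + (-19)² - 3*(-19)) - 93/115*(-2) = (-18 + 361 + 57) + 186/115 = 400 + 186/115 = 46186/115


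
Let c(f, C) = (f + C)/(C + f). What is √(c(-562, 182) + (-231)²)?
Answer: √53362 ≈ 231.00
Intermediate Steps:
c(f, C) = 1 (c(f, C) = (C + f)/(C + f) = 1)
√(c(-562, 182) + (-231)²) = √(1 + (-231)²) = √(1 + 53361) = √53362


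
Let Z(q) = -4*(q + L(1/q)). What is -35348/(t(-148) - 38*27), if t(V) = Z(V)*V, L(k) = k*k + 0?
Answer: 1307876/3279753 ≈ 0.39877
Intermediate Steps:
L(k) = k² (L(k) = k² + 0 = k²)
Z(q) = -4*q - 4/q² (Z(q) = -4*(q + (1/q)²) = -4*(q + q⁻²) = -4*q - 4/q²)
t(V) = V*(-4*V - 4/V²) (t(V) = (-4*V - 4/V²)*V = V*(-4*V - 4/V²))
-35348/(t(-148) - 38*27) = -35348/(4*(-1 - 1*(-148)³)/(-148) - 38*27) = -35348/(4*(-1/148)*(-1 - 1*(-3241792)) - 1*1026) = -35348/(4*(-1/148)*(-1 + 3241792) - 1026) = -35348/(4*(-1/148)*3241791 - 1026) = -35348/(-3241791/37 - 1026) = -35348/(-3279753/37) = -35348*(-37/3279753) = 1307876/3279753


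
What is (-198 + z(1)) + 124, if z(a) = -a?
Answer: -75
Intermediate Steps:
(-198 + z(1)) + 124 = (-198 - 1*1) + 124 = (-198 - 1) + 124 = -199 + 124 = -75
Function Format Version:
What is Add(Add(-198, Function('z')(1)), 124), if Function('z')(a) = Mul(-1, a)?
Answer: -75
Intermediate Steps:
Add(Add(-198, Function('z')(1)), 124) = Add(Add(-198, Mul(-1, 1)), 124) = Add(Add(-198, -1), 124) = Add(-199, 124) = -75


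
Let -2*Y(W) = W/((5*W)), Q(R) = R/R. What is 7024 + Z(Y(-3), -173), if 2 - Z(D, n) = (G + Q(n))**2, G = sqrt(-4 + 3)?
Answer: 7026 - 2*I ≈ 7026.0 - 2.0*I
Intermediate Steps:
G = I (G = sqrt(-1) = I ≈ 1.0*I)
Q(R) = 1
Y(W) = -1/10 (Y(W) = -W/(2*(5*W)) = -W*1/(5*W)/2 = -1/2*1/5 = -1/10)
Z(D, n) = 2 - (1 + I)**2 (Z(D, n) = 2 - (I + 1)**2 = 2 - (1 + I)**2)
7024 + Z(Y(-3), -173) = 7024 + (2 - 2*I) = 7026 - 2*I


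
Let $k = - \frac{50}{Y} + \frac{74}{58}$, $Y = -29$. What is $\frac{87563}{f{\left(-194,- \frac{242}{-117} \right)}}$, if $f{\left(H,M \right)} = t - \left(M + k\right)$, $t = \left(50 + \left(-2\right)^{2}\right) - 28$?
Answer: $\frac{10244871}{2449} \approx 4183.3$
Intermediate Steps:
$k = 3$ ($k = - \frac{50}{-29} + \frac{74}{58} = \left(-50\right) \left(- \frac{1}{29}\right) + 74 \cdot \frac{1}{58} = \frac{50}{29} + \frac{37}{29} = 3$)
$t = 26$ ($t = \left(50 + 4\right) - 28 = 54 - 28 = 26$)
$f{\left(H,M \right)} = 23 - M$ ($f{\left(H,M \right)} = 26 - \left(M + 3\right) = 26 - \left(3 + M\right) = 23 - M$)
$\frac{87563}{f{\left(-194,- \frac{242}{-117} \right)}} = \frac{87563}{23 - - \frac{242}{-117}} = \frac{87563}{23 - \left(-242\right) \left(- \frac{1}{117}\right)} = \frac{87563}{23 - \frac{242}{117}} = \frac{87563}{\frac{2449}{117}} = 87563 \cdot \frac{117}{2449} = \frac{10244871}{2449}$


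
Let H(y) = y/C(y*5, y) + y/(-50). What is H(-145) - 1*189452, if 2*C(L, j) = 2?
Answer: -1895941/10 ≈ -1.8959e+5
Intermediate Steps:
C(L, j) = 1 (C(L, j) = (½)*2 = 1)
H(y) = 49*y/50 (H(y) = y/1 + y/(-50) = y*1 + y*(-1/50) = y - y/50 = 49*y/50)
H(-145) - 1*189452 = (49/50)*(-145) - 1*189452 = -1421/10 - 189452 = -1895941/10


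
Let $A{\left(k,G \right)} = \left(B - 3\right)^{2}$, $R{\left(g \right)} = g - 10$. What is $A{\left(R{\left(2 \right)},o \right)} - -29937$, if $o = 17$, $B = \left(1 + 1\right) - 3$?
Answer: $29953$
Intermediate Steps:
$R{\left(g \right)} = -10 + g$
$B = -1$ ($B = 2 - 3 = -1$)
$A{\left(k,G \right)} = 16$ ($A{\left(k,G \right)} = \left(-1 - 3\right)^{2} = \left(-4\right)^{2} = 16$)
$A{\left(R{\left(2 \right)},o \right)} - -29937 = 16 - -29937 = 16 + 29937 = 29953$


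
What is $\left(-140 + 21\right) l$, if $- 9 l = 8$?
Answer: $\frac{952}{9} \approx 105.78$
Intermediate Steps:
$l = - \frac{8}{9}$ ($l = \left(- \frac{1}{9}\right) 8 = - \frac{8}{9} \approx -0.88889$)
$\left(-140 + 21\right) l = \left(-140 + 21\right) \left(- \frac{8}{9}\right) = \left(-119\right) \left(- \frac{8}{9}\right) = \frac{952}{9}$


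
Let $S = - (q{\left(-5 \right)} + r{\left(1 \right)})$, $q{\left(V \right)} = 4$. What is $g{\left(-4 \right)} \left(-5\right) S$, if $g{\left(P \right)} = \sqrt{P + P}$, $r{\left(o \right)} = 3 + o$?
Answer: $80 i \sqrt{2} \approx 113.14 i$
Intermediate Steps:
$S = -8$ ($S = - (4 + \left(3 + 1\right)) = - (4 + 4) = \left(-1\right) 8 = -8$)
$g{\left(P \right)} = \sqrt{2} \sqrt{P}$ ($g{\left(P \right)} = \sqrt{2 P} = \sqrt{2} \sqrt{P}$)
$g{\left(-4 \right)} \left(-5\right) S = \sqrt{2} \sqrt{-4} \left(-5\right) \left(-8\right) = \sqrt{2} \cdot 2 i \left(-5\right) \left(-8\right) = 2 i \sqrt{2} \left(-5\right) \left(-8\right) = - 10 i \sqrt{2} \left(-8\right) = 80 i \sqrt{2}$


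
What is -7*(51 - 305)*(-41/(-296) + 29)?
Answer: 7667625/148 ≈ 51808.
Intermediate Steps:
-7*(51 - 305)*(-41/(-296) + 29) = -(-1778)*(-41*(-1/296) + 29) = -(-1778)*(41/296 + 29) = -(-1778)*8625/296 = -7*(-1095375/148) = 7667625/148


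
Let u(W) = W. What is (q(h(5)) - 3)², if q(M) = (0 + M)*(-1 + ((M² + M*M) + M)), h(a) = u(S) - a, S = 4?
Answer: 9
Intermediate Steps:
h(a) = 4 - a
q(M) = M*(-1 + M + 2*M²) (q(M) = M*(-1 + ((M² + M²) + M)) = M*(-1 + (2*M² + M)) = M*(-1 + (M + 2*M²)) = M*(-1 + M + 2*M²))
(q(h(5)) - 3)² = ((4 - 1*5)*(-1 + (4 - 1*5) + 2*(4 - 1*5)²) - 3)² = ((4 - 5)*(-1 + (4 - 5) + 2*(4 - 5)²) - 3)² = (-(-1 - 1 + 2*(-1)²) - 3)² = (-(-1 - 1 + 2*1) - 3)² = (-(-1 - 1 + 2) - 3)² = (-1*0 - 3)² = (0 - 3)² = (-3)² = 9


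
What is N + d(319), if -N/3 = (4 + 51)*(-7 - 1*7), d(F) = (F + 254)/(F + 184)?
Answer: 1162503/503 ≈ 2311.1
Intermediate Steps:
d(F) = (254 + F)/(184 + F)
N = 2310 (N = -3*(4 + 51)*(-7 - 1*7) = -165*(-7 - 7) = -165*(-14) = -3*(-770) = 2310)
N + d(319) = 2310 + (254 + 319)/(184 + 319) = 2310 + 573/503 = 1162503/503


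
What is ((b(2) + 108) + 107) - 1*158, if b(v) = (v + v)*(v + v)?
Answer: 73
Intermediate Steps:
b(v) = 4*v² (b(v) = (2*v)*(2*v) = 4*v²)
((b(2) + 108) + 107) - 1*158 = ((4*2² + 108) + 107) - 1*158 = ((4*4 + 108) + 107) - 158 = ((16 + 108) + 107) - 158 = (124 + 107) - 158 = 231 - 158 = 73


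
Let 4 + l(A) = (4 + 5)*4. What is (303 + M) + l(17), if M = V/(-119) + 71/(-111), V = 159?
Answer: 4398917/13209 ≈ 333.02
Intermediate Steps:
l(A) = 32 (l(A) = -4 + (4 + 5)*4 = -4 + 9*4 = -4 + 36 = 32)
M = -26098/13209 (M = 159/(-119) + 71/(-111) = 159*(-1/119) + 71*(-1/111) = -159/119 - 71/111 = -26098/13209 ≈ -1.9758)
(303 + M) + l(17) = (303 - 26098/13209) + 32 = 3976229/13209 + 32 = 4398917/13209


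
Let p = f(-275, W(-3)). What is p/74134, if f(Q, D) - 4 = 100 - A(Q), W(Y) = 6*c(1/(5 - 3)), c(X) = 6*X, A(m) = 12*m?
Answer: 1702/37067 ≈ 0.045917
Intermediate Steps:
W(Y) = 18 (W(Y) = 6*(6/(5 - 3)) = 6*(6/2) = 6*(6*(½)) = 6*3 = 18)
f(Q, D) = 104 - 12*Q (f(Q, D) = 4 + (100 - 12*Q) = 104 - 12*Q)
p = 3404 (p = 104 - 12*(-275) = 104 + 3300 = 3404)
p/74134 = 3404/74134 = 3404*(1/74134) = 1702/37067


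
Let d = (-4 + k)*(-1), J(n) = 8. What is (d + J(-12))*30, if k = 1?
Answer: 330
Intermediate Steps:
d = 3 (d = (-4 + 1)*(-1) = -3*(-1) = 3)
(d + J(-12))*30 = (3 + 8)*30 = 11*30 = 330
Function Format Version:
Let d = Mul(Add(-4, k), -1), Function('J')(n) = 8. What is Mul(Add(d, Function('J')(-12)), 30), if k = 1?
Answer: 330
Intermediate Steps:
d = 3 (d = Mul(Add(-4, 1), -1) = Mul(-3, -1) = 3)
Mul(Add(d, Function('J')(-12)), 30) = Mul(Add(3, 8), 30) = Mul(11, 30) = 330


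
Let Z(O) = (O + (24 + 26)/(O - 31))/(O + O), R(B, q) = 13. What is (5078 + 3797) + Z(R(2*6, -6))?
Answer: 1038421/117 ≈ 8875.4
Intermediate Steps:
Z(O) = (O + 50/(-31 + O))/(2*O) (Z(O) = (O + 50/(-31 + O))/((2*O)) = (O + 50/(-31 + O))*(1/(2*O)) = (O + 50/(-31 + O))/(2*O))
(5078 + 3797) + Z(R(2*6, -6)) = (5078 + 3797) + (½)*(50 + 13² - 31*13)/(13*(-31 + 13)) = 8875 + (½)*(1/13)*(50 + 169 - 403)/(-18) = 8875 + (½)*(1/13)*(-1/18)*(-184) = 8875 + 46/117 = 1038421/117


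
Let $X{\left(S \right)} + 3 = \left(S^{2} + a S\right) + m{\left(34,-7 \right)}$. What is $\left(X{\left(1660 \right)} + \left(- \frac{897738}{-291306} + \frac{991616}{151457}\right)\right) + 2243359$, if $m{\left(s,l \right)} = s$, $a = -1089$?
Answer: $\frac{23466572835737877}{7353388807} \approx 3.1913 \cdot 10^{6}$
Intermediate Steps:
$X{\left(S \right)} = 31 + S^{2} - 1089 S$ ($X{\left(S \right)} = -3 + \left(\left(S^{2} - 1089 S\right) + 34\right) = -3 + \left(34 + S^{2} - 1089 S\right) = 31 + S^{2} - 1089 S$)
$\left(X{\left(1660 \right)} + \left(- \frac{897738}{-291306} + \frac{991616}{151457}\right)\right) + 2243359 = \left(\left(31 + 1660^{2} - 1807740\right) + \left(- \frac{897738}{-291306} + \frac{991616}{151457}\right)\right) + 2243359 = \left(\left(31 + 2755600 - 1807740\right) + \left(\left(-897738\right) \left(- \frac{1}{291306}\right) + 991616 \cdot \frac{1}{151457}\right)\right) + 2243359 = \left(947891 + \left(\frac{149623}{48551} + \frac{991616}{151457}\right)\right) + 2243359 = \left(947891 + \frac{70805399127}{7353388807}\right) + 2243359 = \frac{6970281875055164}{7353388807} + 2243359 = \frac{23466572835737877}{7353388807}$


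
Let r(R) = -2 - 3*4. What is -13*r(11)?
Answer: 182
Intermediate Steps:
r(R) = -14 (r(R) = -2 - 12 = -14)
-13*r(11) = -13*(-14) = 182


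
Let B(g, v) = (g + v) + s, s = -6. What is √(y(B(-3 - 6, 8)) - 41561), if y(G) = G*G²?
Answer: 12*I*√291 ≈ 204.7*I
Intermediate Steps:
B(g, v) = -6 + g + v (B(g, v) = (g + v) - 6 = -6 + g + v)
y(G) = G³
√(y(B(-3 - 6, 8)) - 41561) = √((-6 + (-3 - 6) + 8)³ - 41561) = √((-6 - 9 + 8)³ - 41561) = √((-7)³ - 41561) = √(-343 - 41561) = √(-41904) = 12*I*√291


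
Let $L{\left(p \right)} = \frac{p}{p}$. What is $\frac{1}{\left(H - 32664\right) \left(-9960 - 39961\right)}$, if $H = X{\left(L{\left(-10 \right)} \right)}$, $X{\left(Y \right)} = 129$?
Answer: $\frac{1}{1624179735} \approx 6.157 \cdot 10^{-10}$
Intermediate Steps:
$L{\left(p \right)} = 1$
$H = 129$
$\frac{1}{\left(H - 32664\right) \left(-9960 - 39961\right)} = \frac{1}{\left(129 - 32664\right) \left(-9960 - 39961\right)} = \frac{1}{\left(-32535\right) \left(-49921\right)} = \frac{1}{1624179735}$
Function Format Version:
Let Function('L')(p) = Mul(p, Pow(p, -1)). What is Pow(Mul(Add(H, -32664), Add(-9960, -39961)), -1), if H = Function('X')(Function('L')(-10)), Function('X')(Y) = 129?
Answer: Rational(1, 1624179735) ≈ 6.1570e-10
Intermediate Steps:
Function('L')(p) = 1
H = 129
Pow(Mul(Add(H, -32664), Add(-9960, -39961)), -1) = Pow(Mul(Add(129, -32664), Add(-9960, -39961)), -1) = Pow(Mul(-32535, -49921), -1) = Pow(1624179735, -1) = Rational(1, 1624179735)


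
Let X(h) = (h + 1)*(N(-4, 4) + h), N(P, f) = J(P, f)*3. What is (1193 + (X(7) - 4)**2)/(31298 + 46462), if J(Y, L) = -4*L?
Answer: 37139/25920 ≈ 1.4328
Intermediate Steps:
N(P, f) = -12*f (N(P, f) = -4*f*3 = -12*f)
X(h) = (1 + h)*(-48 + h) (X(h) = (h + 1)*(-12*4 + h) = (1 + h)*(-48 + h))
(1193 + (X(7) - 4)**2)/(31298 + 46462) = (1193 + ((-48 + 7**2 - 47*7) - 4)**2)/(31298 + 46462) = (1193 + ((-48 + 49 - 329) - 4)**2)/77760 = (1193 + (-328 - 4)**2)*(1/77760) = (1193 + (-332)**2)*(1/77760) = (1193 + 110224)*(1/77760) = 111417*(1/77760) = 37139/25920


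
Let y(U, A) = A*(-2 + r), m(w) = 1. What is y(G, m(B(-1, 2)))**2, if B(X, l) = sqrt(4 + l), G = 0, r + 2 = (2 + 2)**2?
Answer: 144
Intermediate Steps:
r = 14 (r = -2 + (2 + 2)**2 = -2 + 4**2 = -2 + 16 = 14)
y(U, A) = 12*A (y(U, A) = A*(-2 + 14) = A*12 = 12*A)
y(G, m(B(-1, 2)))**2 = (12*1)**2 = 12**2 = 144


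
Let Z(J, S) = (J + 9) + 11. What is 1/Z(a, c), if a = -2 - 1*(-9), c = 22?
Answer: 1/27 ≈ 0.037037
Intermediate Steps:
a = 7 (a = -2 + 9 = 7)
Z(J, S) = 20 + J (Z(J, S) = (9 + J) + 11 = 20 + J)
1/Z(a, c) = 1/(20 + 7) = 1/27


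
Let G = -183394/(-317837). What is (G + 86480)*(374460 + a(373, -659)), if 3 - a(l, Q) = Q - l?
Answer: 10321128612691230/317837 ≈ 3.2473e+10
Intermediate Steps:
a(l, Q) = 3 + l - Q (a(l, Q) = 3 - (Q - l) = 3 + (l - Q) = 3 + l - Q)
G = 183394/317837 (G = -183394*(-1/317837) = 183394/317837 ≈ 0.57701)
(G + 86480)*(374460 + a(373, -659)) = (183394/317837 + 86480)*(374460 + (3 + 373 - 1*(-659))) = 27486727154*(374460 + (3 + 373 + 659))/317837 = 27486727154*(374460 + 1035)/317837 = (27486727154/317837)*375495 = 10321128612691230/317837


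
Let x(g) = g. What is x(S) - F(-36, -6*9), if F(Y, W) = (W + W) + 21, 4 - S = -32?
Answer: 123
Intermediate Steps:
S = 36 (S = 4 - 1*(-32) = 4 + 32 = 36)
F(Y, W) = 21 + 2*W (F(Y, W) = 2*W + 21 = 21 + 2*W)
x(S) - F(-36, -6*9) = 36 - (21 + 2*(-6*9)) = 36 - (21 + 2*(-54)) = 36 - (21 - 108) = 36 - 1*(-87) = 36 + 87 = 123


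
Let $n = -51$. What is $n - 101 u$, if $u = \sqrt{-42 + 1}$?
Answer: $-51 - 101 i \sqrt{41} \approx -51.0 - 646.72 i$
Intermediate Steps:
$u = i \sqrt{41}$ ($u = \sqrt{-41} = i \sqrt{41} \approx 6.4031 i$)
$n - 101 u = -51 - 101 i \sqrt{41}$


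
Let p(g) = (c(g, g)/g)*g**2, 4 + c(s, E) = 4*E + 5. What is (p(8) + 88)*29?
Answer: 10208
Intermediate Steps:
c(s, E) = 1 + 4*E (c(s, E) = -4 + (4*E + 5) = -4 + (5 + 4*E) = 1 + 4*E)
p(g) = g*(1 + 4*g) (p(g) = ((1 + 4*g)/g)*g**2 = g*(1 + 4*g))
(p(8) + 88)*29 = (8*(1 + 4*8) + 88)*29 = (8*(1 + 32) + 88)*29 = (8*33 + 88)*29 = (264 + 88)*29 = 352*29 = 10208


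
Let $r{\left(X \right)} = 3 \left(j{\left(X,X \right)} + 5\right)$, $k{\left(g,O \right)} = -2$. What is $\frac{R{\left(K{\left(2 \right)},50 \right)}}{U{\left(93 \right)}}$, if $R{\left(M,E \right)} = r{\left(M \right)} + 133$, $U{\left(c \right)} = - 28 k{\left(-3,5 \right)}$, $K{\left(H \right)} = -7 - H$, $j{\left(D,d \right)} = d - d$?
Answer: $\frac{37}{14} \approx 2.6429$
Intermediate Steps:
$j{\left(D,d \right)} = 0$
$r{\left(X \right)} = 15$ ($r{\left(X \right)} = 3 \left(0 + 5\right) = 3 \cdot 5 = 15$)
$U{\left(c \right)} = 56$ ($U{\left(c \right)} = \left(-28\right) \left(-2\right) = 56$)
$R{\left(M,E \right)} = 148$ ($R{\left(M,E \right)} = 15 + 133 = 148$)
$\frac{R{\left(K{\left(2 \right)},50 \right)}}{U{\left(93 \right)}} = \frac{148}{56} = 148 \cdot \frac{1}{56} = \frac{37}{14}$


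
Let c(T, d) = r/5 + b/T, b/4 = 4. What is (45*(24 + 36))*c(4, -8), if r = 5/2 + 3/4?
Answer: 12555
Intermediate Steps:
b = 16 (b = 4*4 = 16)
r = 13/4 (r = 5*(1/2) + 3*(1/4) = 5/2 + 3/4 = 13/4 ≈ 3.2500)
c(T, d) = 13/20 + 16/T (c(T, d) = (13/4)/5 + 16/T = (13/4)*(1/5) + 16/T = 13/20 + 16/T)
(45*(24 + 36))*c(4, -8) = (45*(24 + 36))*(13/20 + 16/4) = (45*60)*(13/20 + 16*(1/4)) = 2700*(13/20 + 4) = 2700*(93/20) = 12555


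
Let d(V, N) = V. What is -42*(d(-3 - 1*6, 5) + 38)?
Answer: -1218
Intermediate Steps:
-42*(d(-3 - 1*6, 5) + 38) = -42*((-3 - 1*6) + 38) = -42*((-3 - 6) + 38) = -42*(-9 + 38) = -42*29 = -1218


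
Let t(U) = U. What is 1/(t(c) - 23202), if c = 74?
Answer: -1/23128 ≈ -4.3238e-5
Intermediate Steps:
1/(t(c) - 23202) = 1/(74 - 23202) = 1/(-23128) = -1/23128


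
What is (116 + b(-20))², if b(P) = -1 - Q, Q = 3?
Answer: 12544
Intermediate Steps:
b(P) = -4 (b(P) = -1 - 1*3 = -1 - 3 = -4)
(116 + b(-20))² = (116 - 4)² = 112² = 12544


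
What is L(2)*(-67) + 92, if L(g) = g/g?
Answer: 25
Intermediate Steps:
L(g) = 1
L(2)*(-67) + 92 = 1*(-67) + 92 = -67 + 92 = 25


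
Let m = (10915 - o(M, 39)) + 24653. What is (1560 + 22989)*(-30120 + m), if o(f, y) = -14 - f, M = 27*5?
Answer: 137400753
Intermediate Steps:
M = 135
m = 35717 (m = (10915 - (-14 - 1*135)) + 24653 = (10915 - (-14 - 135)) + 24653 = (10915 - 1*(-149)) + 24653 = (10915 + 149) + 24653 = 11064 + 24653 = 35717)
(1560 + 22989)*(-30120 + m) = (1560 + 22989)*(-30120 + 35717) = 24549*5597 = 137400753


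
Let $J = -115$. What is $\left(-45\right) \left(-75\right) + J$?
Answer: $3260$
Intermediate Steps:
$\left(-45\right) \left(-75\right) + J = \left(-45\right) \left(-75\right) - 115 = 3375 - 115 = 3260$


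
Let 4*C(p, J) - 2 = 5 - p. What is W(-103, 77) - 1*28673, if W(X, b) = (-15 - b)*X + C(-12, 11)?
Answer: -76769/4 ≈ -19192.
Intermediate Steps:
C(p, J) = 7/4 - p/4 (C(p, J) = ½ + (5 - p)/4 = ½ + (5/4 - p/4) = 7/4 - p/4)
W(X, b) = 19/4 + X*(-15 - b) (W(X, b) = (-15 - b)*X + (7/4 - ¼*(-12)) = X*(-15 - b) + (7/4 + 3) = X*(-15 - b) + 19/4 = 19/4 + X*(-15 - b))
W(-103, 77) - 1*28673 = (19/4 - 15*(-103) - 1*(-103)*77) - 1*28673 = (19/4 + 1545 + 7931) - 28673 = 37923/4 - 28673 = -76769/4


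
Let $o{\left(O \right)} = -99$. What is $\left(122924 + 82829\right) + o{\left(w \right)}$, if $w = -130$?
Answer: $205654$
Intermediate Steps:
$\left(122924 + 82829\right) + o{\left(w \right)} = \left(122924 + 82829\right) - 99 = 205753 - 99 = 205654$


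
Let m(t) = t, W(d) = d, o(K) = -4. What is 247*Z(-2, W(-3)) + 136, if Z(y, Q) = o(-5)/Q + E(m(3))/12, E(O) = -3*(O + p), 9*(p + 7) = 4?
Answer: 6164/9 ≈ 684.89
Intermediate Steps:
p = -59/9 (p = -7 + (⅑)*4 = -7 + 4/9 = -59/9 ≈ -6.5556)
E(O) = 59/3 - 3*O (E(O) = -3*(O - 59/9) = -3*(-59/9 + O) = 59/3 - 3*O)
Z(y, Q) = 8/9 - 4/Q (Z(y, Q) = -4/Q + (59/3 - 3*3)/12 = -4/Q + (59/3 - 9)*(1/12) = -4/Q + (32/3)*(1/12) = -4/Q + 8/9 = 8/9 - 4/Q)
247*Z(-2, W(-3)) + 136 = 247*(8/9 - 4/(-3)) + 136 = 247*(8/9 - 4*(-⅓)) + 136 = 247*(8/9 + 4/3) + 136 = 247*(20/9) + 136 = 4940/9 + 136 = 6164/9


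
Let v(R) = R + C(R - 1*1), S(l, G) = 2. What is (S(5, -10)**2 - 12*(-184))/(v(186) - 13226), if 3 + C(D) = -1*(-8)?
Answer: -28/165 ≈ -0.16970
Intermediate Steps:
C(D) = 5 (C(D) = -3 - 1*(-8) = -3 + 8 = 5)
v(R) = 5 + R (v(R) = R + 5 = 5 + R)
(S(5, -10)**2 - 12*(-184))/(v(186) - 13226) = (2**2 - 12*(-184))/((5 + 186) - 13226) = (4 + 2208)/(191 - 13226) = 2212/(-13035) = 2212*(-1/13035) = -28/165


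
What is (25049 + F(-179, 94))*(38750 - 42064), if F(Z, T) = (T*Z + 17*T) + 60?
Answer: -32745634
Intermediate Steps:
F(Z, T) = 60 + 17*T + T*Z (F(Z, T) = (17*T + T*Z) + 60 = 60 + 17*T + T*Z)
(25049 + F(-179, 94))*(38750 - 42064) = (25049 + (60 + 17*94 + 94*(-179)))*(38750 - 42064) = (25049 + (60 + 1598 - 16826))*(-3314) = (25049 - 15168)*(-3314) = 9881*(-3314) = -32745634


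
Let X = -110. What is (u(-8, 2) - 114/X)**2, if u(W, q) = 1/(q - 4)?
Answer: 3481/12100 ≈ 0.28769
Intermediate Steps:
u(W, q) = 1/(-4 + q)
(u(-8, 2) - 114/X)**2 = (1/(-4 + 2) - 114/(-110))**2 = (1/(-2) - 114*(-1/110))**2 = (-1/2 + 57/55)**2 = (59/110)**2 = 3481/12100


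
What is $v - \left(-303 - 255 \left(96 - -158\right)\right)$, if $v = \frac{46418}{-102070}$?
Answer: $\frac{3320977346}{51035} \approx 65073.0$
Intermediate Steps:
$v = - \frac{23209}{51035}$ ($v = 46418 \left(- \frac{1}{102070}\right) = - \frac{23209}{51035} \approx -0.45477$)
$v - \left(-303 - 255 \left(96 - -158\right)\right) = - \frac{23209}{51035} - \left(-303 - 255 \left(96 - -158\right)\right) = - \frac{23209}{51035} - \left(-303 - 255 \left(96 + 158\right)\right) = - \frac{23209}{51035} - \left(-303 - 64770\right) = - \frac{23209}{51035} - -65073 = - \frac{23209}{51035} + 65073 = \frac{3320977346}{51035}$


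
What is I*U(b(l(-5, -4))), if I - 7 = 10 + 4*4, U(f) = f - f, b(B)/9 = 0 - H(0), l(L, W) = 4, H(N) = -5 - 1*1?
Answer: 0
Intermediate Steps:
H(N) = -6 (H(N) = -5 - 1 = -6)
b(B) = 54 (b(B) = 9*(0 - 1*(-6)) = 9*(0 + 6) = 9*6 = 54)
U(f) = 0
I = 33 (I = 7 + (10 + 4*4) = 7 + (10 + 16) = 7 + 26 = 33)
I*U(b(l(-5, -4))) = 33*0 = 0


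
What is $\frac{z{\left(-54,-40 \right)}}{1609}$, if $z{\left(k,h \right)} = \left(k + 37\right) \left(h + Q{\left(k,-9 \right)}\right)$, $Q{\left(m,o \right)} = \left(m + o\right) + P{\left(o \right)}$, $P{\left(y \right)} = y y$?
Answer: $\frac{374}{1609} \approx 0.23244$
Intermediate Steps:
$P{\left(y \right)} = y^{2}$
$Q{\left(m,o \right)} = m + o + o^{2}$ ($Q{\left(m,o \right)} = \left(m + o\right) + o^{2} = m + o + o^{2}$)
$z{\left(k,h \right)} = \left(37 + k\right) \left(72 + h + k\right)$ ($z{\left(k,h \right)} = \left(k + 37\right) \left(h + \left(k - 9 + \left(-9\right)^{2}\right)\right) = \left(37 + k\right) \left(h + \left(k - 9 + 81\right)\right) = \left(37 + k\right) \left(h + \left(72 + k\right)\right) = \left(37 + k\right) \left(72 + h + k\right)$)
$\frac{z{\left(-54,-40 \right)}}{1609} = \frac{2664 + \left(-54\right)^{2} + 37 \left(-40\right) + 109 \left(-54\right) - -2160}{1609} = \left(2664 + 2916 - 1480 - 5886 + 2160\right) \frac{1}{1609} = 374 \cdot \frac{1}{1609} = \frac{374}{1609}$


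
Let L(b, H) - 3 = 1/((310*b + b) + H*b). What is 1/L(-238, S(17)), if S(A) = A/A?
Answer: 74256/222767 ≈ 0.33333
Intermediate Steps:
S(A) = 1
L(b, H) = 3 + 1/(311*b + H*b) (L(b, H) = 3 + 1/((310*b + b) + H*b) = 3 + 1/(311*b + H*b))
1/L(-238, S(17)) = 1/((1 + 933*(-238) + 3*1*(-238))/((-238)*(311 + 1))) = 1/(-1/238*(1 - 222054 - 714)/312) = 1/(-1/238*1/312*(-222767)) = 1/(222767/74256) = 74256/222767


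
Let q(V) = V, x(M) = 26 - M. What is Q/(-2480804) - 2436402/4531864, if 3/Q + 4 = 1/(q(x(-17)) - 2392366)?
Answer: -3614939441662705233/6724023018489780638 ≈ -0.53762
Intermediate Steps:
Q = -7176969/9569293 (Q = 3/(-4 + 1/((26 - 1*(-17)) - 2392366)) = 3/(-4 + 1/((26 + 17) - 2392366)) = 3/(-4 + 1/(43 - 2392366)) = 3/(-4 + 1/(-2392323)) = 3/(-4 - 1/2392323) = 3/(-9569293/2392323) = 3*(-2392323/9569293) = -7176969/9569293 ≈ -0.75000)
Q/(-2480804) - 2436402/4531864 = -7176969/9569293/(-2480804) - 2436402/4531864 = -7176969/9569293*(-1/2480804) - 2436402*1/4531864 = 7176969/23739540351572 - 1218201/2265932 = -3614939441662705233/6724023018489780638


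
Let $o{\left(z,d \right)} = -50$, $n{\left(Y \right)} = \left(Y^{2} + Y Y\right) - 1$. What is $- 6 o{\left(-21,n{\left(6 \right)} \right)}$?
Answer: $300$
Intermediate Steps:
$n{\left(Y \right)} = -1 + 2 Y^{2}$ ($n{\left(Y \right)} = \left(Y^{2} + Y^{2}\right) - 1 = 2 Y^{2} - 1 = -1 + 2 Y^{2}$)
$- 6 o{\left(-21,n{\left(6 \right)} \right)} = \left(-6\right) \left(-50\right) = 300$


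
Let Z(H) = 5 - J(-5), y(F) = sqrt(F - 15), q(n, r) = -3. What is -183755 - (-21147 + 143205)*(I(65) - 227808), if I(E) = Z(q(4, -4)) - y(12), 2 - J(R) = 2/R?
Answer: 139026438791/5 + 122058*I*sqrt(3) ≈ 2.7805e+10 + 2.1141e+5*I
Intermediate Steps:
J(R) = 2 - 2/R
y(F) = sqrt(-15 + F)
Z(H) = 13/5 (Z(H) = 5 - (2 - 2/(-5)) = 5 - (2 - 2*(-1/5)) = 5 - (2 + 2/5) = 5 - 1*12/5 = 5 - 12/5 = 13/5)
I(E) = 13/5 - I*sqrt(3) (I(E) = 13/5 - sqrt(-15 + 12) = 13/5 - sqrt(-3) = 13/5 - I*sqrt(3))
-183755 - (-21147 + 143205)*(I(65) - 227808) = -183755 - (-21147 + 143205)*((13/5 - I*sqrt(3)) - 227808) = -183755 - 122058*(-1139027/5 - I*sqrt(3)) = -183755 - (-139027357566/5 - 122058*I*sqrt(3)) = -183755 + (139027357566/5 + 122058*I*sqrt(3)) = 139026438791/5 + 122058*I*sqrt(3)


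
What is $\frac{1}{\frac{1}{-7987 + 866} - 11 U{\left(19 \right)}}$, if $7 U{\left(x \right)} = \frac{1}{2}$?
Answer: $- \frac{99694}{78345} \approx -1.2725$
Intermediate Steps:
$U{\left(x \right)} = \frac{1}{14}$ ($U{\left(x \right)} = \frac{1}{7 \cdot 2} = \frac{1}{7} \cdot \frac{1}{2} = \frac{1}{14}$)
$\frac{1}{\frac{1}{-7987 + 866} - 11 U{\left(19 \right)}} = \frac{1}{\frac{1}{-7987 + 866} - \frac{11}{14}} = \frac{1}{\frac{1}{-7121} - \frac{11}{14}} = \frac{1}{- \frac{1}{7121} - \frac{11}{14}} = \frac{1}{- \frac{78345}{99694}} = - \frac{99694}{78345}$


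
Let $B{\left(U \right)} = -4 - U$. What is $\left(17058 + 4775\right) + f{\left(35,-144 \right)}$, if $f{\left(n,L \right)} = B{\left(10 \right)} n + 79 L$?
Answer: $9967$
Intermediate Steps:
$f{\left(n,L \right)} = - 14 n + 79 L$ ($f{\left(n,L \right)} = \left(-4 - 10\right) n + 79 L = - 14 n + 79 L$)
$\left(17058 + 4775\right) + f{\left(35,-144 \right)} = \left(17058 + 4775\right) + \left(\left(-14\right) 35 + 79 \left(-144\right)\right) = 21833 - 11866 = 9967$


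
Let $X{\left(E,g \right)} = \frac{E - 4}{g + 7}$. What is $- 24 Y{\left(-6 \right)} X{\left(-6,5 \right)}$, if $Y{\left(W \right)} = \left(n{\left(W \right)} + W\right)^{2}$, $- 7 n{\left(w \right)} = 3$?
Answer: $\frac{40500}{49} \approx 826.53$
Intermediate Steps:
$n{\left(w \right)} = - \frac{3}{7}$ ($n{\left(w \right)} = \left(- \frac{1}{7}\right) 3 = - \frac{3}{7}$)
$Y{\left(W \right)} = \left(- \frac{3}{7} + W\right)^{2}$
$X{\left(E,g \right)} = \frac{-4 + E}{7 + g}$
$- 24 Y{\left(-6 \right)} X{\left(-6,5 \right)} = - 24 \frac{\left(-3 + 7 \left(-6\right)\right)^{2}}{49} \frac{-4 - 6}{7 + 5} = - 24 \frac{\left(-3 - 42\right)^{2}}{49} \cdot \frac{1}{12} \left(-10\right) = - 24 \frac{\left(-45\right)^{2}}{49} \cdot \frac{1}{12} \left(-10\right) = - 24 \cdot \frac{1}{49} \cdot 2025 \left(- \frac{5}{6}\right) = \left(-24\right) \frac{2025}{49} \left(- \frac{5}{6}\right) = \left(- \frac{48600}{49}\right) \left(- \frac{5}{6}\right) = \frac{40500}{49}$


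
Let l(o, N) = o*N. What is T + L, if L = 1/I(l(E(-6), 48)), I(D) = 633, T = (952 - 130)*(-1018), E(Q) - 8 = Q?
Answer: -529691867/633 ≈ -8.3680e+5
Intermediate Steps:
E(Q) = 8 + Q
T = -836796 (T = 822*(-1018) = -836796)
l(o, N) = N*o
L = 1/633 ≈ 0.0015798
T + L = -836796 + 1/633 = -529691867/633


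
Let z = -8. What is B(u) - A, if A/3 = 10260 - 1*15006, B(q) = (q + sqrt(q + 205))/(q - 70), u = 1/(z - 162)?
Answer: 169446439/11901 - sqrt(5924330)/11901 ≈ 14238.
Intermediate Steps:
u = -1/170 (u = 1/(-8 - 162) = 1/(-170) = -1/170 ≈ -0.0058824)
B(q) = (q + sqrt(205 + q))/(-70 + q)
A = -14238 (A = 3*(10260 - 1*15006) = 3*(10260 - 15006) = 3*(-4746) = -14238)
B(u) - A = (-1/170 + sqrt(205 - 1/170))/(-70 - 1/170) - 1*(-14238) = (-1/170 + sqrt(34849/170))/(-11901/170) + 14238 = -170*(-1/170 + sqrt(5924330)/170)/11901 + 14238 = (1/11901 - sqrt(5924330)/11901) + 14238 = 169446439/11901 - sqrt(5924330)/11901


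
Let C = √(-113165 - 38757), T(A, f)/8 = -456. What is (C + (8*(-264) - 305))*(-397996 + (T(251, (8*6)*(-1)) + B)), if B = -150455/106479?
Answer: 103367360267227/106479 - 42766801931*I*√151922/106479 ≈ 9.7078e+8 - 1.5655e+8*I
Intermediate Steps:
B = -150455/106479 (B = -150455*1/106479 = -150455/106479 ≈ -1.4130)
T(A, f) = -3648 (T(A, f) = 8*(-456) = -3648)
C = I*√151922 (C = √(-151922) = I*√151922 ≈ 389.77*I)
(C + (8*(-264) - 305))*(-397996 + (T(251, (8*6)*(-1)) + B)) = (I*√151922 + (8*(-264) - 305))*(-397996 + (-3648 - 150455/106479)) = (I*√151922 + (-2112 - 305))*(-397996 - 388585847/106479) = (I*√151922 - 2417)*(-42766801931/106479) = (-2417 + I*√151922)*(-42766801931/106479) = 103367360267227/106479 - 42766801931*I*√151922/106479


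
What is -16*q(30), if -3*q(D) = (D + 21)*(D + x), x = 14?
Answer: 11968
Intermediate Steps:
q(D) = -(14 + D)*(21 + D)/3 (q(D) = -(D + 21)*(D + 14)/3 = -(21 + D)*(14 + D)/3 = -(14 + D)*(21 + D)/3)
-16*q(30) = -16*(-98 - 35/3*30 - ⅓*30²) = -16*(-98 - 350 - ⅓*900) = -16*(-98 - 350 - 300) = -16*(-748) = 11968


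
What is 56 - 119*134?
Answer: -15890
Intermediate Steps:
56 - 119*134 = 56 - 15946 = -15890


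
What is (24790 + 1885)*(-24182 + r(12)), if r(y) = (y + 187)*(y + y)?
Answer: -517655050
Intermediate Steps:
r(y) = 2*y*(187 + y) (r(y) = (187 + y)*(2*y) = 2*y*(187 + y))
(24790 + 1885)*(-24182 + r(12)) = (24790 + 1885)*(-24182 + 2*12*(187 + 12)) = 26675*(-24182 + 2*12*199) = 26675*(-24182 + 4776) = 26675*(-19406) = -517655050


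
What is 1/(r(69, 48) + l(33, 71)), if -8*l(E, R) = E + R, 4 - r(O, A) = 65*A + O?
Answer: -1/3198 ≈ -0.00031270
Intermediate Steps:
r(O, A) = 4 - O - 65*A (r(O, A) = 4 - (65*A + O) = 4 - (O + 65*A) = 4 + (-O - 65*A) = 4 - O - 65*A)
l(E, R) = -E/8 - R/8 (l(E, R) = -(E + R)/8 = -E/8 - R/8)
1/(r(69, 48) + l(33, 71)) = 1/((4 - 1*69 - 65*48) + (-1/8*33 - 1/8*71)) = 1/((4 - 69 - 3120) + (-33/8 - 71/8)) = 1/(-3185 - 13) = 1/(-3198) = -1/3198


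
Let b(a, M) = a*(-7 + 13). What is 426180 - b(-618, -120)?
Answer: 429888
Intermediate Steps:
b(a, M) = 6*a (b(a, M) = a*6 = 6*a)
426180 - b(-618, -120) = 426180 - 6*(-618) = 426180 - 1*(-3708) = 426180 + 3708 = 429888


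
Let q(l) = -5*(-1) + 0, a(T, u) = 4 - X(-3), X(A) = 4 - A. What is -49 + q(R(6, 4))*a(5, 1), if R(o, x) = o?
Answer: -64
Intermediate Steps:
a(T, u) = -3 (a(T, u) = 4 - (4 - 1*(-3)) = 4 - (4 + 3) = 4 - 1*7 = 4 - 7 = -3)
q(l) = 5 (q(l) = 5 + 0 = 5)
-49 + q(R(6, 4))*a(5, 1) = -49 + 5*(-3) = -49 - 15 = -64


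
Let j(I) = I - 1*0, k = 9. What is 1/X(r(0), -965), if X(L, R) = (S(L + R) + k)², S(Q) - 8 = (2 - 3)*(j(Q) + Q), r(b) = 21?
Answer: 1/3629025 ≈ 2.7556e-7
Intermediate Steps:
j(I) = I (j(I) = I + 0 = I)
S(Q) = 8 - 2*Q (S(Q) = 8 + (2 - 3)*(Q + Q) = 8 - 2*Q)
X(L, R) = (17 - 2*L - 2*R)² (X(L, R) = ((8 - 2*(L + R)) + 9)² = ((8 + (-2*L - 2*R)) + 9)² = ((8 - 2*L - 2*R) + 9)² = (17 - 2*L - 2*R)²)
1/X(r(0), -965) = 1/((-17 + 2*21 + 2*(-965))²) = 1/((-17 + 42 - 1930)²) = 1/((-1905)²) = 1/3629025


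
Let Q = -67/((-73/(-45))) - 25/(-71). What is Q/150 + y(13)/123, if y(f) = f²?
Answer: 1169817/1062515 ≈ 1.1010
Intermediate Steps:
Q = -212240/5183 (Q = -67/((-73*(-1/45))) - 25*(-1/71) = -67/73/45 + 25/71 = -67*45/73 + 25/71 = -3015/73 + 25/71 = -212240/5183 ≈ -40.949)
Q/150 + y(13)/123 = -212240/5183/150 + 13²/123 = -212240/5183*1/150 + 169*(1/123) = -21224/77745 + 169/123 = 1169817/1062515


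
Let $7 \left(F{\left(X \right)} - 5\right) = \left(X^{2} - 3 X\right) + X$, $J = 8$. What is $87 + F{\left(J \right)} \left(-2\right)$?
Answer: $\frac{443}{7} \approx 63.286$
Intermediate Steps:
$F{\left(X \right)} = 5 - \frac{2 X}{7} + \frac{X^{2}}{7}$ ($F{\left(X \right)} = 5 + \frac{\left(X^{2} - 3 X\right) + X}{7} = 5 + \frac{X^{2} - 2 X}{7} = 5 + \left(- \frac{2 X}{7} + \frac{X^{2}}{7}\right) = 5 - \frac{2 X}{7} + \frac{X^{2}}{7}$)
$87 + F{\left(J \right)} \left(-2\right) = 87 + \left(5 - \frac{16}{7} + \frac{8^{2}}{7}\right) \left(-2\right) = 87 + \left(5 - \frac{16}{7} + \frac{1}{7} \cdot 64\right) \left(-2\right) = 87 + \left(5 - \frac{16}{7} + \frac{64}{7}\right) \left(-2\right) = 87 + \frac{83}{7} \left(-2\right) = 87 - \frac{166}{7} = \frac{443}{7}$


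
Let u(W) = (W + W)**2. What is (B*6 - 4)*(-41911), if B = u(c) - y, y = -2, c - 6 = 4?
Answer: -100921688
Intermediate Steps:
c = 10 (c = 6 + 4 = 10)
u(W) = 4*W**2 (u(W) = (2*W)**2 = 4*W**2)
B = 402 (B = 4*10**2 - 1*(-2) = 4*100 + 2 = 400 + 2 = 402)
(B*6 - 4)*(-41911) = (402*6 - 4)*(-41911) = (2412 - 4)*(-41911) = 2408*(-41911) = -100921688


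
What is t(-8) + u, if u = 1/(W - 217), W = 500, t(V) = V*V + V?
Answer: 15849/283 ≈ 56.004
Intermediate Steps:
t(V) = V + V² (t(V) = V² + V = V + V²)
u = 1/283 (u = 1/(500 - 217) = 1/283 ≈ 0.0035336)
t(-8) + u = -8*(1 - 8) + 1/283 = -8*(-7) + 1/283 = 56 + 1/283 = 15849/283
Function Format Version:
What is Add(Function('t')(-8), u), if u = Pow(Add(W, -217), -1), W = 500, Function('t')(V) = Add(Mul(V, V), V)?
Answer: Rational(15849, 283) ≈ 56.004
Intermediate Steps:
Function('t')(V) = Add(V, Pow(V, 2)) (Function('t')(V) = Add(Pow(V, 2), V) = Add(V, Pow(V, 2)))
u = Rational(1, 283) (u = Pow(Add(500, -217), -1) = Pow(283, -1) = Rational(1, 283) ≈ 0.0035336)
Add(Function('t')(-8), u) = Add(Mul(-8, Add(1, -8)), Rational(1, 283)) = Add(Mul(-8, -7), Rational(1, 283)) = Add(56, Rational(1, 283)) = Rational(15849, 283)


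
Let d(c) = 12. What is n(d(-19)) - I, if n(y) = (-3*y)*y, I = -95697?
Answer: 95265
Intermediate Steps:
n(y) = -3*y²
n(d(-19)) - I = -3*12² - 1*(-95697) = -3*144 + 95697 = -432 + 95697 = 95265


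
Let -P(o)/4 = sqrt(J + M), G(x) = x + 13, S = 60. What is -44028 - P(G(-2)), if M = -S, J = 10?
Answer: -44028 + 20*I*sqrt(2) ≈ -44028.0 + 28.284*I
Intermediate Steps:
M = -60 (M = -1*60 = -60)
G(x) = 13 + x
P(o) = -20*I*sqrt(2) (P(o) = -4*sqrt(10 - 60) = -20*I*sqrt(2))
-44028 - P(G(-2)) = -44028 - (-20)*I*sqrt(2) = -44028 + 20*I*sqrt(2)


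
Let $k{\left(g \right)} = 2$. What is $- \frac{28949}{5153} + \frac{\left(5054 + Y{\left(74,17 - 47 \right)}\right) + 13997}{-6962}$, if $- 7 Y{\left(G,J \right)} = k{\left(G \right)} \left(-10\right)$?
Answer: $- \frac{2098092247}{251126302} \approx -8.3547$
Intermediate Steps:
$Y{\left(G,J \right)} = \frac{20}{7}$ ($Y{\left(G,J \right)} = - \frac{2 \left(-10\right)}{7} = \left(- \frac{1}{7}\right) \left(-20\right) = \frac{20}{7}$)
$- \frac{28949}{5153} + \frac{\left(5054 + Y{\left(74,17 - 47 \right)}\right) + 13997}{-6962} = - \frac{28949}{5153} + \frac{\left(5054 + \frac{20}{7}\right) + 13997}{-6962} = \left(-28949\right) \frac{1}{5153} + \left(\frac{35398}{7} + 13997\right) \left(- \frac{1}{6962}\right) = - \frac{28949}{5153} + \frac{133377}{7} \left(- \frac{1}{6962}\right) = - \frac{28949}{5153} - \frac{133377}{48734} = - \frac{2098092247}{251126302}$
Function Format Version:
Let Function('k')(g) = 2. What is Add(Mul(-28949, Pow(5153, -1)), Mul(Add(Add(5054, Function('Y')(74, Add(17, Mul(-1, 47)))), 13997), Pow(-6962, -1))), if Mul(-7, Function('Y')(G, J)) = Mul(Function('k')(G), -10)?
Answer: Rational(-2098092247, 251126302) ≈ -8.3547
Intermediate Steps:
Function('Y')(G, J) = Rational(20, 7) (Function('Y')(G, J) = Mul(Rational(-1, 7), Mul(2, -10)) = Mul(Rational(-1, 7), -20) = Rational(20, 7))
Add(Mul(-28949, Pow(5153, -1)), Mul(Add(Add(5054, Function('Y')(74, Add(17, Mul(-1, 47)))), 13997), Pow(-6962, -1))) = Add(Mul(-28949, Pow(5153, -1)), Mul(Add(Add(5054, Rational(20, 7)), 13997), Pow(-6962, -1))) = Add(Mul(-28949, Rational(1, 5153)), Mul(Add(Rational(35398, 7), 13997), Rational(-1, 6962))) = Add(Rational(-28949, 5153), Mul(Rational(133377, 7), Rational(-1, 6962))) = Add(Rational(-28949, 5153), Rational(-133377, 48734)) = Rational(-2098092247, 251126302)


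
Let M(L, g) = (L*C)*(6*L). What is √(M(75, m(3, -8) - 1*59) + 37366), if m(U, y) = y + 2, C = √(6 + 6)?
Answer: √(37366 + 67500*√3) ≈ 392.78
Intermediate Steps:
C = 2*√3 (C = √12 = 2*√3 ≈ 3.4641)
m(U, y) = 2 + y
M(L, g) = 12*√3*L² (M(L, g) = (L*(2*√3))*(6*L) = (2*L*√3)*(6*L) = 12*√3*L²)
√(M(75, m(3, -8) - 1*59) + 37366) = √(12*√3*75² + 37366) = √(12*√3*5625 + 37366) = √(67500*√3 + 37366) = √(37366 + 67500*√3)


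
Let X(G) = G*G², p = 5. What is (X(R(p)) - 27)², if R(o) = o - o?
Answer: 729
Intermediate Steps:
R(o) = 0
X(G) = G³
(X(R(p)) - 27)² = (0³ - 27)² = (0 - 27)² = (-27)² = 729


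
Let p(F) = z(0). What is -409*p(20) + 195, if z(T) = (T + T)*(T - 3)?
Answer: 195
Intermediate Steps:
z(T) = 2*T*(-3 + T) (z(T) = (2*T)*(-3 + T) = 2*T*(-3 + T))
p(F) = 0 (p(F) = 2*0*(-3 + 0) = 2*0*(-3) = 0)
-409*p(20) + 195 = -409*0 + 195 = 0 + 195 = 195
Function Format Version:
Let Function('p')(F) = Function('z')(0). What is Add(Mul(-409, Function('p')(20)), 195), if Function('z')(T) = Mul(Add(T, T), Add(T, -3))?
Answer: 195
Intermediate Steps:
Function('z')(T) = Mul(2, T, Add(-3, T)) (Function('z')(T) = Mul(Mul(2, T), Add(-3, T)) = Mul(2, T, Add(-3, T)))
Function('p')(F) = 0 (Function('p')(F) = Mul(2, 0, Add(-3, 0)) = Mul(2, 0, -3) = 0)
Add(Mul(-409, Function('p')(20)), 195) = Add(Mul(-409, 0), 195) = Add(0, 195) = 195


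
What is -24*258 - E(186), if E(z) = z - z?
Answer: -6192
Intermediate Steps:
E(z) = 0
-24*258 - E(186) = -24*258 - 1*0 = -6192 + 0 = -6192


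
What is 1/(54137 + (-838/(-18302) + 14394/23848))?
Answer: 109116524/5907312115691 ≈ 1.8471e-5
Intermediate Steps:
1/(54137 + (-838/(-18302) + 14394/23848)) = 1/(54137 + (-838*(-1/18302) + 14394*(1/23848))) = 1/(54137 + (419/9151 + 7197/11924)) = 1/(54137 + 70855903/109116524) = 1/(5907312115691/109116524) = 109116524/5907312115691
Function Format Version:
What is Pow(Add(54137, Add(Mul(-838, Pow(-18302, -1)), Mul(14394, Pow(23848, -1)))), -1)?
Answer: Rational(109116524, 5907312115691) ≈ 1.8471e-5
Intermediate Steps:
Pow(Add(54137, Add(Mul(-838, Pow(-18302, -1)), Mul(14394, Pow(23848, -1)))), -1) = Pow(Add(54137, Add(Mul(-838, Rational(-1, 18302)), Mul(14394, Rational(1, 23848)))), -1) = Pow(Add(54137, Add(Rational(419, 9151), Rational(7197, 11924))), -1) = Pow(Add(54137, Rational(70855903, 109116524)), -1) = Pow(Rational(5907312115691, 109116524), -1) = Rational(109116524, 5907312115691)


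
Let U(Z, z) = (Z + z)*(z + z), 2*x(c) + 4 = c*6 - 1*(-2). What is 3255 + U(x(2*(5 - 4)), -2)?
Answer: 3243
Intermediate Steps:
x(c) = -1 + 3*c (x(c) = -2 + (c*6 - 1*(-2))/2 = -2 + (6*c + 2)/2 = -2 + (2 + 6*c)/2 = -2 + (1 + 3*c) = -1 + 3*c)
U(Z, z) = 2*z*(Z + z) (U(Z, z) = (Z + z)*(2*z) = 2*z*(Z + z))
3255 + U(x(2*(5 - 4)), -2) = 3255 + 2*(-2)*((-1 + 3*(2*(5 - 4))) - 2) = 3255 + 2*(-2)*((-1 + 3*(2*1)) - 2) = 3255 + 2*(-2)*((-1 + 3*2) - 2) = 3255 + 2*(-2)*((-1 + 6) - 2) = 3255 + 2*(-2)*(5 - 2) = 3255 + 2*(-2)*3 = 3255 - 12 = 3243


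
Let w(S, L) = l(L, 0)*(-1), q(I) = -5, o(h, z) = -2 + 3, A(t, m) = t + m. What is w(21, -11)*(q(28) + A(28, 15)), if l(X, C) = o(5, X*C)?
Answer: -38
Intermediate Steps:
A(t, m) = m + t
o(h, z) = 1
l(X, C) = 1
w(S, L) = -1 (w(S, L) = 1*(-1) = -1)
w(21, -11)*(q(28) + A(28, 15)) = -(-5 + (15 + 28)) = -(-5 + 43) = -1*38 = -38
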